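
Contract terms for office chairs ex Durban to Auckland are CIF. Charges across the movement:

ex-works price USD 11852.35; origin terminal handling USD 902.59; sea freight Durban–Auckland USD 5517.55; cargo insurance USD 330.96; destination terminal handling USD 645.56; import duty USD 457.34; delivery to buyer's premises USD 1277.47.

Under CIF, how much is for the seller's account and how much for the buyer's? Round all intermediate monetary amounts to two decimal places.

Seller: USD 18603.45; buyer: USD 2380.37

CIF: the seller pays costs through ocean freight and marine insurance to the destination port.
Seller's account: goods 11852.35 + origin terminal 902.59 + freight 5517.55 + insurance 330.96 = 18603.45
Buyer's account: destination terminal 645.56 + duty 457.34 + delivery 1277.47 = 2380.37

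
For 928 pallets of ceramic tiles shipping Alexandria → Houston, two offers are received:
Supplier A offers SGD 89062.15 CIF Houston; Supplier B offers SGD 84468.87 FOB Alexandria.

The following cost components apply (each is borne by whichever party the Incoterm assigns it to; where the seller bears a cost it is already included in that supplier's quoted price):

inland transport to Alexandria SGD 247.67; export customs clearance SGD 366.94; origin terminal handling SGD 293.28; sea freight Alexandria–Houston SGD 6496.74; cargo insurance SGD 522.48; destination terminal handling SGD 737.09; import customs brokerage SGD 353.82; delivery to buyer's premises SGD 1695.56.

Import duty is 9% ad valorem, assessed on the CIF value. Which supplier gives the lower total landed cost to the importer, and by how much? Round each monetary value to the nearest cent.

Supplier A is cheaper by SGD 2644.28

Supplier A (CIF):
The CIF price already equals the CIF value: 89062.15
Import duty = 89062.15 × 9% = 8015.59
Buyer bears (A): 737.09 + 353.82 + 1695.56 = 2786.47
Landed cost (A) = invoice 89062.15 + 2786.47 + duty 8015.59 = 99864.21
Supplier B (FOB):
CIF value = FOB price + freight + insurance = 84468.87 + 6496.74 + 522.48 = 91488.09
Import duty = 91488.09 × 9% = 8233.93
Buyer bears (B): 6496.74 + 522.48 + 737.09 + 353.82 + 1695.56 = 9805.69
Landed cost (B) = invoice 84468.87 + 9805.69 + duty 8233.93 = 102508.49
Difference = |99864.21 − 102508.49| = 2644.28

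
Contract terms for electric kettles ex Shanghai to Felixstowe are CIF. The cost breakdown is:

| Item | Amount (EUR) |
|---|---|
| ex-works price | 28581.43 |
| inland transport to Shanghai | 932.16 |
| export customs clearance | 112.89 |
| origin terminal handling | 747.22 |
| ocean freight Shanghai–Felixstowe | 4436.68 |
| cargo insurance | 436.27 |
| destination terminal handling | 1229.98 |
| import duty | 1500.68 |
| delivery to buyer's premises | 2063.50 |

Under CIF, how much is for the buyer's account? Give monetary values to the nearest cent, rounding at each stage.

CIF: the seller pays costs through ocean freight and marine insurance to the destination port.
Seller's account: goods 28581.43 + inland to port 932.16 + export clearance 112.89 + origin terminal 747.22 + freight 4436.68 + insurance 436.27 = 35246.65
Buyer's account: destination terminal 1229.98 + duty 1500.68 + delivery 2063.50 = 4794.16

Buyer's account: EUR 4794.16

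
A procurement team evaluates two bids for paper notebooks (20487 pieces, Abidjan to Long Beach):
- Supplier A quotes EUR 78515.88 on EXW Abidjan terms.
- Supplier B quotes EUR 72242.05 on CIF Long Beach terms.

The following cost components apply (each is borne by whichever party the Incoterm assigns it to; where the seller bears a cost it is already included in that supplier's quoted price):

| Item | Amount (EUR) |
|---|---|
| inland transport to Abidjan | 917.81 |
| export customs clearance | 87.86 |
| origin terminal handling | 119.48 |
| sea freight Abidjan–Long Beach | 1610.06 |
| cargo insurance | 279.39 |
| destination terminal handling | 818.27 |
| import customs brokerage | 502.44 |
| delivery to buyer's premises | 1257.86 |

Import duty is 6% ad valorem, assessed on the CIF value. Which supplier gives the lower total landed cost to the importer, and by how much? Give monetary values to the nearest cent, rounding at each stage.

Supplier A (EXW):
CIF value = EXW price + inland to port + export clearance + origin terminal + freight + insurance = 78515.88 + 917.81 + 87.86 + 119.48 + 1610.06 + 279.39 = 81530.48
Import duty = 81530.48 × 6% = 4891.83
Buyer bears (A): 917.81 + 87.86 + 119.48 + 1610.06 + 279.39 + 818.27 + 502.44 + 1257.86 = 5593.17
Landed cost (A) = invoice 78515.88 + 5593.17 + duty 4891.83 = 89000.88
Supplier B (CIF):
The CIF price already equals the CIF value: 72242.05
Import duty = 72242.05 × 6% = 4334.52
Buyer bears (B): 818.27 + 502.44 + 1257.86 = 2578.57
Landed cost (B) = invoice 72242.05 + 2578.57 + duty 4334.52 = 79155.14
Difference = |89000.88 − 79155.14| = 9845.74

Supplier B is cheaper by EUR 9845.74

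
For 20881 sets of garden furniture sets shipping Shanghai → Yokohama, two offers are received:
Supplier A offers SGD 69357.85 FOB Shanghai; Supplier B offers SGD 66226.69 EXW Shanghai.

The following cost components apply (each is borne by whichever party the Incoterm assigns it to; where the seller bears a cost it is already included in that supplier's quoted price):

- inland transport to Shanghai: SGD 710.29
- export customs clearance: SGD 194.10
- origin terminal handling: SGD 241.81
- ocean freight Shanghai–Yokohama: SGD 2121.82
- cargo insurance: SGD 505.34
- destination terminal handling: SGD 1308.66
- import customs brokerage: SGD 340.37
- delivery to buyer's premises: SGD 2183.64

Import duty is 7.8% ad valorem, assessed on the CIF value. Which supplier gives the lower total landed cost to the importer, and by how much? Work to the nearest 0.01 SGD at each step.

Supplier A (FOB):
CIF value = FOB price + freight + insurance = 69357.85 + 2121.82 + 505.34 = 71985.01
Import duty = 71985.01 × 7.8% = 5614.83
Buyer bears (A): 2121.82 + 505.34 + 1308.66 + 340.37 + 2183.64 = 6459.83
Landed cost (A) = invoice 69357.85 + 6459.83 + duty 5614.83 = 81432.51
Supplier B (EXW):
CIF value = EXW price + inland to port + export clearance + origin terminal + freight + insurance = 66226.69 + 710.29 + 194.10 + 241.81 + 2121.82 + 505.34 = 70000.05
Import duty = 70000.05 × 7.8% = 5460.00
Buyer bears (B): 710.29 + 194.10 + 241.81 + 2121.82 + 505.34 + 1308.66 + 340.37 + 2183.64 = 7606.03
Landed cost (B) = invoice 66226.69 + 7606.03 + duty 5460.00 = 79292.72
Difference = |81432.51 − 79292.72| = 2139.79

Supplier B is cheaper by SGD 2139.79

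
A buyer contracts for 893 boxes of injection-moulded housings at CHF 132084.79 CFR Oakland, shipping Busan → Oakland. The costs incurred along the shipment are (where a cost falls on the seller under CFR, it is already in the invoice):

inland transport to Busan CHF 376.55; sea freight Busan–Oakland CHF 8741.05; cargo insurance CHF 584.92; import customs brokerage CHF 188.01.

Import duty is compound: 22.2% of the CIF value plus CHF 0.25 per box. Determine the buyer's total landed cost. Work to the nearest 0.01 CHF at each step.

CFR: the seller pays costs through ocean freight to the destination port, but not insurance.
Already in the invoice (seller's account under CFR): inland to port, freight — exclude.
CIF value = CFR price + insurance = 132084.79 + 584.92 = 132669.71
Ad valorem component: 132669.71 × 22.2% = 29452.68
Specific component: 893 × 0.25 = 223.25
Import duty = 29452.68 + 223.25 = 29675.93
Buyer bears: insurance 584.92 + brokerage 188.01 + duty 29675.93 = 30448.86
Landed cost = invoice 132084.79 + 30448.86 = 162533.65

Total landed cost: CHF 162533.65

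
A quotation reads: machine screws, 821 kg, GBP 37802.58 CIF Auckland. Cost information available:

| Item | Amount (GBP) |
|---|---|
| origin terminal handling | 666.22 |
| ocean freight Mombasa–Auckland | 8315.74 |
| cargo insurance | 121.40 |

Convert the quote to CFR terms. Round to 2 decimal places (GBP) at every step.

Not relevant to the conversion: origin terminal, freight — on the seller under both CIF and CFR; already in the CIF price and stays in the CFR price.
From CIF to CFR, the seller no longer bears: insurance.
CFR price = 37802.58 − 121.40 = 37681.18

CFR price: GBP 37681.18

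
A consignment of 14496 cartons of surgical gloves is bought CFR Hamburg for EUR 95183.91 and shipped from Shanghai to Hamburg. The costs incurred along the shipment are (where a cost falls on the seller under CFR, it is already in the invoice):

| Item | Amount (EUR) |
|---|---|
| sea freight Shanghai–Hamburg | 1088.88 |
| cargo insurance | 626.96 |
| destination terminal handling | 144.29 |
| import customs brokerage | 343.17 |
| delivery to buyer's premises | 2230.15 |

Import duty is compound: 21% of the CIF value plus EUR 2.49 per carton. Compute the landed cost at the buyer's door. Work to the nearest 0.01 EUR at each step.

Total landed cost: EUR 154743.80

CFR: the seller pays costs through ocean freight to the destination port, but not insurance.
Already in the invoice (seller's account under CFR): freight — exclude.
CIF value = CFR price + insurance = 95183.91 + 626.96 = 95810.87
Ad valorem component: 95810.87 × 21% = 20120.28
Specific component: 14496 × 2.49 = 36095.04
Import duty = 20120.28 + 36095.04 = 56215.32
Buyer bears: insurance 626.96 + destination terminal 144.29 + brokerage 343.17 + delivery 2230.15 + duty 56215.32 = 59559.89
Landed cost = invoice 95183.91 + 59559.89 = 154743.80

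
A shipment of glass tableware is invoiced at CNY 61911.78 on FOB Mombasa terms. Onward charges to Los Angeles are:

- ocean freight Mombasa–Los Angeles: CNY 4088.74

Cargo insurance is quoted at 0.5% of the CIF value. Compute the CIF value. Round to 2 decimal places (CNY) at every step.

CIF value: CNY 66332.18

Let C be the CIF value. C = FOB price + freight + 0.5% × C
C − 0.5% × C = 61911.78 + 4088.74
0.995 × C = 66000.52
C = 66000.52 / 0.995 = 66332.18
Insurance premium = 0.5% × 66332.18 = 331.66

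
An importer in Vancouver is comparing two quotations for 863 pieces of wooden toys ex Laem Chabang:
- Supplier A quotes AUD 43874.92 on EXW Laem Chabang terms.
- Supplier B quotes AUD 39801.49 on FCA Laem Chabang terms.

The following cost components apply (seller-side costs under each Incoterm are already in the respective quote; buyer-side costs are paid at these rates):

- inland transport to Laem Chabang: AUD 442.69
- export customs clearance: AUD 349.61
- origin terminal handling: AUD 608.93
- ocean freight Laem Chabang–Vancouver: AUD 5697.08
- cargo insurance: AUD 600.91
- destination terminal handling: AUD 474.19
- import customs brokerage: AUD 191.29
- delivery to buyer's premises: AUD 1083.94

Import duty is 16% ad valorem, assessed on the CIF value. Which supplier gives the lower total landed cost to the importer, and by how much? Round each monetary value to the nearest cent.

Supplier A (EXW):
CIF value = EXW price + inland to port + export clearance + origin terminal + freight + insurance = 43874.92 + 442.69 + 349.61 + 608.93 + 5697.08 + 600.91 = 51574.14
Import duty = 51574.14 × 16% = 8251.86
Buyer bears (A): 442.69 + 349.61 + 608.93 + 5697.08 + 600.91 + 474.19 + 191.29 + 1083.94 = 9448.64
Landed cost (A) = invoice 43874.92 + 9448.64 + duty 8251.86 = 61575.42
Supplier B (FCA):
CIF value = FCA price + origin terminal + freight + insurance = 39801.49 + 608.93 + 5697.08 + 600.91 = 46708.41
Import duty = 46708.41 × 16% = 7473.35
Buyer bears (B): 608.93 + 5697.08 + 600.91 + 474.19 + 191.29 + 1083.94 = 8656.34
Landed cost (B) = invoice 39801.49 + 8656.34 + duty 7473.35 = 55931.18
Difference = |61575.42 − 55931.18| = 5644.24

Supplier B is cheaper by AUD 5644.24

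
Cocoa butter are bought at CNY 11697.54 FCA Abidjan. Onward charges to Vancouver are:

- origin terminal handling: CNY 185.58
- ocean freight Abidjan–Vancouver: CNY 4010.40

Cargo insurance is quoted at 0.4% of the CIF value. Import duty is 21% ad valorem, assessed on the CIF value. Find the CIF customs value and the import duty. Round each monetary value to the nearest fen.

Let C be the CIF value. C = FCA price + pre-shipment costs + freight + 0.4% × C
C − 0.4% × C = 11697.54 + 185.58 + 4010.40
0.996 × C = 15893.52
C = 15893.52 / 0.996 = 15957.35
Insurance premium = 0.4% × 15957.35 = 63.83
Import duty = 15957.35 × 21% = 3351.04

CIF value: CNY 15957.35; import duty: CNY 3351.04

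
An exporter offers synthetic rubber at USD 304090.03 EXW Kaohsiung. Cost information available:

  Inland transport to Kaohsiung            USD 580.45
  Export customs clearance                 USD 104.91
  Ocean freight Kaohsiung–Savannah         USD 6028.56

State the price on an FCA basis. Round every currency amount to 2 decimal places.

Not relevant to the conversion: freight — on the buyer under both terms; not part of either seller's price.
From EXW to FCA, the seller additionally bears: inland to port, export clearance.
FCA price = 304090.03 + 580.45 + 104.91 = 304775.39

FCA price: USD 304775.39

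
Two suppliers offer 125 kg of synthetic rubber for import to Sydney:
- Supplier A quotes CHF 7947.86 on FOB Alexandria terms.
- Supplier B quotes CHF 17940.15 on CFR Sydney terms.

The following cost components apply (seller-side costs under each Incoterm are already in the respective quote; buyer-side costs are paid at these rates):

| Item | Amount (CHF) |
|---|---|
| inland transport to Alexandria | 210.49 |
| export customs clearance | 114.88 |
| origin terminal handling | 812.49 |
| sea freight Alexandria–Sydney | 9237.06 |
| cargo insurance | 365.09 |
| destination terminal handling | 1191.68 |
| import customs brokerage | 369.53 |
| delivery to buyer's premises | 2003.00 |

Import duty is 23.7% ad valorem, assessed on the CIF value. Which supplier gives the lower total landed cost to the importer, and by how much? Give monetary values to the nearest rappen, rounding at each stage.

Supplier A (FOB):
CIF value = FOB price + freight + insurance = 7947.86 + 9237.06 + 365.09 = 17550.01
Import duty = 17550.01 × 23.7% = 4159.35
Buyer bears (A): 9237.06 + 365.09 + 1191.68 + 369.53 + 2003.00 = 13166.36
Landed cost (A) = invoice 7947.86 + 13166.36 + duty 4159.35 = 25273.57
Supplier B (CFR):
CIF value = CFR price + insurance = 17940.15 + 365.09 = 18305.24
Import duty = 18305.24 × 23.7% = 4338.34
Buyer bears (B): 365.09 + 1191.68 + 369.53 + 2003.00 = 3929.30
Landed cost (B) = invoice 17940.15 + 3929.30 + duty 4338.34 = 26207.79
Difference = |25273.57 − 26207.79| = 934.22

Supplier A is cheaper by CHF 934.22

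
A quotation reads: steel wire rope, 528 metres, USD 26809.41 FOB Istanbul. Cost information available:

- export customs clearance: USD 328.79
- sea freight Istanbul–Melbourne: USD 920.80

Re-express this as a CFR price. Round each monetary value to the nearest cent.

CFR price: USD 27730.21

Not relevant to the conversion: export clearance — on the seller under both FOB and CFR; already in the FOB price and stays in the CFR price.
From FOB to CFR, the seller additionally bears: freight.
CFR price = 26809.41 + 920.80 = 27730.21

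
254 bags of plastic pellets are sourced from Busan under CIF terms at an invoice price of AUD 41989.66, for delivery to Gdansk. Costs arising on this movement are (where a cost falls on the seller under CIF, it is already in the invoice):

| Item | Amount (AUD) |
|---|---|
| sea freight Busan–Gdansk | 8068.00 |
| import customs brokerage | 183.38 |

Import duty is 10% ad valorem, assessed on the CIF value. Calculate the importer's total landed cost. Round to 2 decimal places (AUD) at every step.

Total landed cost: AUD 46372.01

CIF: the seller pays costs through ocean freight and marine insurance to the destination port.
Already in the invoice (seller's account under CIF): freight — exclude.
The CIF price already equals the CIF value: 41989.66
Import duty = 41989.66 × 10% = 4198.97
Buyer bears: brokerage 183.38 + duty 4198.97 = 4382.35
Landed cost = invoice 41989.66 + 4382.35 = 46372.01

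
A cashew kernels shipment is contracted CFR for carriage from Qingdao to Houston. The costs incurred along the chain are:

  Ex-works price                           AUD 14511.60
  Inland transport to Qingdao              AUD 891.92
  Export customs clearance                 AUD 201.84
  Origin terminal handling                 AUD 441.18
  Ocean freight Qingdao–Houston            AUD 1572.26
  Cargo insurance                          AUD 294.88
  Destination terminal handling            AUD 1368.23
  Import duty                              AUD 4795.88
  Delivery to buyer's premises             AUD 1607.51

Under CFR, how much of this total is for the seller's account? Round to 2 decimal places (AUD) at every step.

Seller's account: AUD 17618.80

CFR: the seller pays costs through ocean freight to the destination port, but not insurance.
Seller's account: goods 14511.60 + inland to port 891.92 + export clearance 201.84 + origin terminal 441.18 + freight 1572.26 = 17618.80
Buyer's account: insurance 294.88 + destination terminal 1368.23 + duty 4795.88 + delivery 1607.51 = 8066.50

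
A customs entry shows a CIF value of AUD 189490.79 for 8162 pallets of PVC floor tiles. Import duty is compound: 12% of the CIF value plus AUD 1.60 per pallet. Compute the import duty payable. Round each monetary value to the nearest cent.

Ad valorem component: 189490.79 × 12% = 22738.89
Specific component: 8162 × 1.60 = 13059.20
Import duty = 22738.89 + 13059.20 = 35798.09

Import duty: AUD 35798.09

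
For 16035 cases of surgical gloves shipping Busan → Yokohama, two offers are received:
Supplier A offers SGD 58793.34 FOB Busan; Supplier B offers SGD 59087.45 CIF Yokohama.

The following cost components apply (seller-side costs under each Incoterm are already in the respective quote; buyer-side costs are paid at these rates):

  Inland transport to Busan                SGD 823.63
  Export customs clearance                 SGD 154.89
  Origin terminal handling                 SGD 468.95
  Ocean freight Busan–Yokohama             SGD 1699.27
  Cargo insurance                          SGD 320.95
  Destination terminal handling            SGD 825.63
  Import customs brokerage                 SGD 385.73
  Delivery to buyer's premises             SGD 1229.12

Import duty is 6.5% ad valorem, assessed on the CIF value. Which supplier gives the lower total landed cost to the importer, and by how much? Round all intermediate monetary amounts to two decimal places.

Supplier A (FOB):
CIF value = FOB price + freight + insurance = 58793.34 + 1699.27 + 320.95 = 60813.56
Import duty = 60813.56 × 6.5% = 3952.88
Buyer bears (A): 1699.27 + 320.95 + 825.63 + 385.73 + 1229.12 = 4460.70
Landed cost (A) = invoice 58793.34 + 4460.70 + duty 3952.88 = 67206.92
Supplier B (CIF):
The CIF price already equals the CIF value: 59087.45
Import duty = 59087.45 × 6.5% = 3840.68
Buyer bears (B): 825.63 + 385.73 + 1229.12 = 2440.48
Landed cost (B) = invoice 59087.45 + 2440.48 + duty 3840.68 = 65368.61
Difference = |67206.92 − 65368.61| = 1838.31

Supplier B is cheaper by SGD 1838.31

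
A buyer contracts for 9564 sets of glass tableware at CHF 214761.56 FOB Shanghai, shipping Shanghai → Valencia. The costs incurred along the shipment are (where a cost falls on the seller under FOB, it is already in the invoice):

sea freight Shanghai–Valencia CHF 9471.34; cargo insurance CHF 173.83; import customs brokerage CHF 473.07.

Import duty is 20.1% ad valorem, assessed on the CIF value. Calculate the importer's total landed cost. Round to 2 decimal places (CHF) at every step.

Total landed cost: CHF 269985.55

FOB: the seller bears costs until goods are on board at the origin port; the buyer bears freight, insurance and all costs thereafter.
CIF value = FOB price + freight + insurance = 214761.56 + 9471.34 + 173.83 = 224406.73
Import duty = 224406.73 × 20.1% = 45105.75
Buyer bears: freight 9471.34 + insurance 173.83 + brokerage 473.07 + duty 45105.75 = 55223.99
Landed cost = invoice 214761.56 + 55223.99 = 269985.55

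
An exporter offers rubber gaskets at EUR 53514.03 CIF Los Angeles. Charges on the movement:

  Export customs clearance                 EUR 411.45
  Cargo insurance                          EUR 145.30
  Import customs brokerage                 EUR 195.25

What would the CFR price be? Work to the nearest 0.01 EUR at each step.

CFR price: EUR 53368.73

Not relevant to the conversion: export clearance — on the seller under both CIF and CFR; already in the CIF price and stays in the CFR price. brokerage — on the buyer under both terms; not part of either seller's price.
From CIF to CFR, the seller no longer bears: insurance.
CFR price = 53514.03 − 145.30 = 53368.73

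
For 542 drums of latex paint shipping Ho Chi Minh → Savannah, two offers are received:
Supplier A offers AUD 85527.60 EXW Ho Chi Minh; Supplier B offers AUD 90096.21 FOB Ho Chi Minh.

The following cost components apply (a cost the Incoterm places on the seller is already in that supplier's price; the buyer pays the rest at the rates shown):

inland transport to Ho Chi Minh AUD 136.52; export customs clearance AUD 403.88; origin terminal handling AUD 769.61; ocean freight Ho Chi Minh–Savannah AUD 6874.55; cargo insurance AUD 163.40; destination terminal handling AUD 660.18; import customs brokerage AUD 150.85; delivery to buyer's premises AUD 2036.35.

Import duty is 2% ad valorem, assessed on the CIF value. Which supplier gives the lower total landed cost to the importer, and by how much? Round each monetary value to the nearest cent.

Supplier A (EXW):
CIF value = EXW price + inland to port + export clearance + origin terminal + freight + insurance = 85527.60 + 136.52 + 403.88 + 769.61 + 6874.55 + 163.40 = 93875.56
Import duty = 93875.56 × 2% = 1877.51
Buyer bears (A): 136.52 + 403.88 + 769.61 + 6874.55 + 163.40 + 660.18 + 150.85 + 2036.35 = 11195.34
Landed cost (A) = invoice 85527.60 + 11195.34 + duty 1877.51 = 98600.45
Supplier B (FOB):
CIF value = FOB price + freight + insurance = 90096.21 + 6874.55 + 163.40 = 97134.16
Import duty = 97134.16 × 2% = 1942.68
Buyer bears (B): 6874.55 + 163.40 + 660.18 + 150.85 + 2036.35 = 9885.33
Landed cost (B) = invoice 90096.21 + 9885.33 + duty 1942.68 = 101924.22
Difference = |98600.45 − 101924.22| = 3323.77

Supplier A is cheaper by AUD 3323.77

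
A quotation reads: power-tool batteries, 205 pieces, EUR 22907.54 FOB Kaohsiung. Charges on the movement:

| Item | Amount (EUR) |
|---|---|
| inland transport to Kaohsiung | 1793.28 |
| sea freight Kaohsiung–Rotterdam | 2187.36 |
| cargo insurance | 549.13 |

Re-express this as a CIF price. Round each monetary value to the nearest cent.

Not relevant to the conversion: inland to port — on the seller under both FOB and CIF; already in the FOB price and stays in the CIF price.
From FOB to CIF, the seller additionally bears: freight, insurance.
CIF price = 22907.54 + 2187.36 + 549.13 = 25644.03

CIF price: EUR 25644.03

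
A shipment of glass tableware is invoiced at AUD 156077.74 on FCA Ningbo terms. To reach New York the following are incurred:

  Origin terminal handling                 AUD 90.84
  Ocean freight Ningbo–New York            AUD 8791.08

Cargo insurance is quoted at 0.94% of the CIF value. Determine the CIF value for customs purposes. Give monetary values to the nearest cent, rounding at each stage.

CIF value: AUD 166524.99

Let C be the CIF value. C = FCA price + pre-shipment costs + freight + 0.94% × C
C − 0.94% × C = 156077.74 + 90.84 + 8791.08
0.9906 × C = 164959.66
C = 164959.66 / 0.9906 = 166524.99
Insurance premium = 0.94% × 166524.99 = 1565.33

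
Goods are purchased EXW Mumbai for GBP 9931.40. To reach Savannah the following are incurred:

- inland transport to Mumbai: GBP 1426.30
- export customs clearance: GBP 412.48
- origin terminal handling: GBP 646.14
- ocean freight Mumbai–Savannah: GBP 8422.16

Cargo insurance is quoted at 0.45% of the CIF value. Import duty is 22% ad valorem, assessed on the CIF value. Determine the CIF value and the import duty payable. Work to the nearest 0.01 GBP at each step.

CIF value: GBP 20932.68; import duty: GBP 4605.19

Let C be the CIF value. C = EXW price + pre-shipment costs + freight + 0.45% × C
C − 0.45% × C = 9931.40 + 1426.30 + 412.48 + 646.14 + 8422.16
0.9955 × C = 20838.48
C = 20838.48 / 0.9955 = 20932.68
Insurance premium = 0.45% × 20932.68 = 94.20
Import duty = 20932.68 × 22% = 4605.19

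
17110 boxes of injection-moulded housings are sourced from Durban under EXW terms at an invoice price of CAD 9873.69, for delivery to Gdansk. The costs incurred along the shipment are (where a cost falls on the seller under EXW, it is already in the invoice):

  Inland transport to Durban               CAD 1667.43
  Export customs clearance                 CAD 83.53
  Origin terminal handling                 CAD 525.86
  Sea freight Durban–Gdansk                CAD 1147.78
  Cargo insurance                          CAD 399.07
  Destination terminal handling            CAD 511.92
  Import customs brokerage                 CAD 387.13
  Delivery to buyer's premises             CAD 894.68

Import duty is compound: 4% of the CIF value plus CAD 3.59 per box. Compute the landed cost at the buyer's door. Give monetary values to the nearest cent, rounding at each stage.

EXW: the seller makes goods available at their premises; the buyer bears all onward costs.
CIF value = EXW price + inland to port + export clearance + origin terminal + freight + insurance = 9873.69 + 1667.43 + 83.53 + 525.86 + 1147.78 + 399.07 = 13697.36
Ad valorem component: 13697.36 × 4% = 547.89
Specific component: 17110 × 3.59 = 61424.90
Import duty = 547.89 + 61424.90 = 61972.79
Buyer bears: inland to port 1667.43 + export clearance 83.53 + origin terminal 525.86 + freight 1147.78 + insurance 399.07 + destination terminal 511.92 + brokerage 387.13 + delivery 894.68 + duty 61972.79 = 67590.19
Landed cost = invoice 9873.69 + 67590.19 = 77463.88

Total landed cost: CAD 77463.88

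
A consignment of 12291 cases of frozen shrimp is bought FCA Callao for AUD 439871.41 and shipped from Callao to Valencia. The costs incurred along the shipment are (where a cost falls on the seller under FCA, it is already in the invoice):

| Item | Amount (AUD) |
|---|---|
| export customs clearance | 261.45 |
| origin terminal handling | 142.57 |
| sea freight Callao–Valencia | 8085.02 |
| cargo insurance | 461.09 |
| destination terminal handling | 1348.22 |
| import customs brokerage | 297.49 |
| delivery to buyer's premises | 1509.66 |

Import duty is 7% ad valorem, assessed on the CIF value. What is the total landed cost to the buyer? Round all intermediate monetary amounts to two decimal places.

Total landed cost: AUD 483114.67

FCA: the seller delivers export-cleared goods to the carrier; the buyer bears costs from that point.
Already in the invoice (seller's account under FCA): export clearance — exclude.
CIF value = FCA price + origin terminal + freight + insurance = 439871.41 + 142.57 + 8085.02 + 461.09 = 448560.09
Import duty = 448560.09 × 7% = 31399.21
Buyer bears: origin terminal 142.57 + freight 8085.02 + insurance 461.09 + destination terminal 1348.22 + brokerage 297.49 + delivery 1509.66 + duty 31399.21 = 43243.26
Landed cost = invoice 439871.41 + 43243.26 = 483114.67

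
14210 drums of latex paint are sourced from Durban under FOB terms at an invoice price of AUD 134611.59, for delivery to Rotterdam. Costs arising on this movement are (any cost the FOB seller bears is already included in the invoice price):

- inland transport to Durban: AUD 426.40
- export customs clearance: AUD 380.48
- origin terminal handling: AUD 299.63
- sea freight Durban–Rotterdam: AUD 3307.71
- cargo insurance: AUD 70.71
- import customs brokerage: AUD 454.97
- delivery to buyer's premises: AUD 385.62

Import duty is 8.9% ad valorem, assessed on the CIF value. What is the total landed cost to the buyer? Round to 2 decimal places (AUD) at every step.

FOB: the seller bears costs until goods are on board at the origin port; the buyer bears freight, insurance and all costs thereafter.
Already in the invoice (seller's account under FOB): inland to port, export clearance, origin terminal — exclude.
CIF value = FOB price + freight + insurance = 134611.59 + 3307.71 + 70.71 = 137990.01
Import duty = 137990.01 × 8.9% = 12281.11
Buyer bears: freight 3307.71 + insurance 70.71 + brokerage 454.97 + delivery 385.62 + duty 12281.11 = 16500.12
Landed cost = invoice 134611.59 + 16500.12 = 151111.71

Total landed cost: AUD 151111.71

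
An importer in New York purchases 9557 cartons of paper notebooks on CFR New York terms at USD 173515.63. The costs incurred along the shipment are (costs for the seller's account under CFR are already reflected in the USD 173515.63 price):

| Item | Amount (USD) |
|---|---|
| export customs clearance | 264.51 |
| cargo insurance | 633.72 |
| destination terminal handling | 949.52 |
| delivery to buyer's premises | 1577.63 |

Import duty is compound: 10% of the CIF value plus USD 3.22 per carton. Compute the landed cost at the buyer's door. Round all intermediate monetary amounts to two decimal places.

CFR: the seller pays costs through ocean freight to the destination port, but not insurance.
Already in the invoice (seller's account under CFR): export clearance — exclude.
CIF value = CFR price + insurance = 173515.63 + 633.72 = 174149.35
Ad valorem component: 174149.35 × 10% = 17414.94
Specific component: 9557 × 3.22 = 30773.54
Import duty = 17414.94 + 30773.54 = 48188.48
Buyer bears: insurance 633.72 + destination terminal 949.52 + delivery 1577.63 + duty 48188.48 = 51349.35
Landed cost = invoice 173515.63 + 51349.35 = 224864.98

Total landed cost: USD 224864.98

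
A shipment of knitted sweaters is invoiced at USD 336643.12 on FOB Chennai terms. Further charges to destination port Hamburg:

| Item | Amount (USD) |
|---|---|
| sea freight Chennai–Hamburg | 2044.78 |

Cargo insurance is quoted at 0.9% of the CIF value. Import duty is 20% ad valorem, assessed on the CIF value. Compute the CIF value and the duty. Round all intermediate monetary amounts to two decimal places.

Let C be the CIF value. C = FOB price + freight + 0.9% × C
C − 0.9% × C = 336643.12 + 2044.78
0.991 × C = 338687.90
C = 338687.90 / 0.991 = 341763.77
Insurance premium = 0.9% × 341763.77 = 3075.87
Import duty = 341763.77 × 20% = 68352.75

CIF value: USD 341763.77; import duty: USD 68352.75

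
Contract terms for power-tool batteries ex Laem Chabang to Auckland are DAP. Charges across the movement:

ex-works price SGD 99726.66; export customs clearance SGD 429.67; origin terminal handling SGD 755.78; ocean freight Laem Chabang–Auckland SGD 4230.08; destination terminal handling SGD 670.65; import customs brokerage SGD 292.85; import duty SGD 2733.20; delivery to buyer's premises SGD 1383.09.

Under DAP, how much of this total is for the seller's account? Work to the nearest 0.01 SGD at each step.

Seller's account: SGD 107195.93

DAP: the seller bears all costs to the named destination except import duty and clearance.
Seller's account: goods 99726.66 + export clearance 429.67 + origin terminal 755.78 + freight 4230.08 + destination terminal 670.65 + delivery 1383.09 = 107195.93
Buyer's account: brokerage 292.85 + duty 2733.20 = 3026.05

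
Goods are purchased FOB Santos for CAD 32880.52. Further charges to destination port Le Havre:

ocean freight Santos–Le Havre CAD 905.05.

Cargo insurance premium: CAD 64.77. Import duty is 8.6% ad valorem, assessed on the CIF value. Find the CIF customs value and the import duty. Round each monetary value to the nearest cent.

CIF = FOB price + freight + insurance
CIF = 32880.52 + 905.05 + 64.77 = 33850.34
Import duty = 33850.34 × 8.6% = 2911.13

CIF value: CAD 33850.34; import duty: CAD 2911.13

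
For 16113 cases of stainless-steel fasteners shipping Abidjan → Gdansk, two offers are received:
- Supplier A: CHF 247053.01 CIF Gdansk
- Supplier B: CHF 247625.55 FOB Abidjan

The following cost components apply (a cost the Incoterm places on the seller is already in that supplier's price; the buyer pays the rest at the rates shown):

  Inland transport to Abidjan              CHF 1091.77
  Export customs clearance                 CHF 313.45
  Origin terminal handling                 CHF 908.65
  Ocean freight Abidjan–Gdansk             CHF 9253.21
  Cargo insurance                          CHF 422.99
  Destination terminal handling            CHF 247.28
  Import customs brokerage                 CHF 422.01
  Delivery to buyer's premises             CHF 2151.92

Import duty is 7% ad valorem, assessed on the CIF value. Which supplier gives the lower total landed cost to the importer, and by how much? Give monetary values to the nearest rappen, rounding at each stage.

Supplier A (CIF):
The CIF price already equals the CIF value: 247053.01
Import duty = 247053.01 × 7% = 17293.71
Buyer bears (A): 247.28 + 422.01 + 2151.92 = 2821.21
Landed cost (A) = invoice 247053.01 + 2821.21 + duty 17293.71 = 267167.93
Supplier B (FOB):
CIF value = FOB price + freight + insurance = 247625.55 + 9253.21 + 422.99 = 257301.75
Import duty = 257301.75 × 7% = 18011.12
Buyer bears (B): 9253.21 + 422.99 + 247.28 + 422.01 + 2151.92 = 12497.41
Landed cost (B) = invoice 247625.55 + 12497.41 + duty 18011.12 = 278134.08
Difference = |267167.93 − 278134.08| = 10966.15

Supplier A is cheaper by CHF 10966.15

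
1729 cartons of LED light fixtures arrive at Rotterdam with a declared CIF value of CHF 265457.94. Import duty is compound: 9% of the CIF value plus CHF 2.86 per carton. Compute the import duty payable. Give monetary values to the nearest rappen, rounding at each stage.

Ad valorem component: 265457.94 × 9% = 23891.21
Specific component: 1729 × 2.86 = 4944.94
Import duty = 23891.21 + 4944.94 = 28836.15

Import duty: CHF 28836.15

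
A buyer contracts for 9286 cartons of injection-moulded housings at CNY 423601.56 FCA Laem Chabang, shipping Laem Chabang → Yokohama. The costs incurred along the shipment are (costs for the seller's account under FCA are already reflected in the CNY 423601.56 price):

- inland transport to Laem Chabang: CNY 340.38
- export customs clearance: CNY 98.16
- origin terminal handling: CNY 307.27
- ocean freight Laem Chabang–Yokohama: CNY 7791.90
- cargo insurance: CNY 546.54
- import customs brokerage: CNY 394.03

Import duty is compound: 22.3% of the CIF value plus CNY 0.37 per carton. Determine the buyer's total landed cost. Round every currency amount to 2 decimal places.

FCA: the seller delivers export-cleared goods to the carrier; the buyer bears costs from that point.
Already in the invoice (seller's account under FCA): inland to port, export clearance — exclude.
CIF value = FCA price + origin terminal + freight + insurance = 423601.56 + 307.27 + 7791.90 + 546.54 = 432247.27
Ad valorem component: 432247.27 × 22.3% = 96391.14
Specific component: 9286 × 0.37 = 3435.82
Import duty = 96391.14 + 3435.82 = 99826.96
Buyer bears: origin terminal 307.27 + freight 7791.90 + insurance 546.54 + brokerage 394.03 + duty 99826.96 = 108866.70
Landed cost = invoice 423601.56 + 108866.70 = 532468.26

Total landed cost: CNY 532468.26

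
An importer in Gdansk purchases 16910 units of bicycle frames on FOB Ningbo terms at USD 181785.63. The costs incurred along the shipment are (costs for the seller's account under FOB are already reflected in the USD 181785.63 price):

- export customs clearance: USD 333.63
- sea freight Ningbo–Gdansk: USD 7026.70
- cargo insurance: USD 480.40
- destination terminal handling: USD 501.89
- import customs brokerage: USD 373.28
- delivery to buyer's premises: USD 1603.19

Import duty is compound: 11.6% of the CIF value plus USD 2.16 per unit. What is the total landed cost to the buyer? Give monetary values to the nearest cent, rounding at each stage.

FOB: the seller bears costs until goods are on board at the origin port; the buyer bears freight, insurance and all costs thereafter.
Already in the invoice (seller's account under FOB): export clearance — exclude.
CIF value = FOB price + freight + insurance = 181785.63 + 7026.70 + 480.40 = 189292.73
Ad valorem component: 189292.73 × 11.6% = 21957.96
Specific component: 16910 × 2.16 = 36525.60
Import duty = 21957.96 + 36525.60 = 58483.56
Buyer bears: freight 7026.70 + insurance 480.40 + destination terminal 501.89 + brokerage 373.28 + delivery 1603.19 + duty 58483.56 = 68469.02
Landed cost = invoice 181785.63 + 68469.02 = 250254.65

Total landed cost: USD 250254.65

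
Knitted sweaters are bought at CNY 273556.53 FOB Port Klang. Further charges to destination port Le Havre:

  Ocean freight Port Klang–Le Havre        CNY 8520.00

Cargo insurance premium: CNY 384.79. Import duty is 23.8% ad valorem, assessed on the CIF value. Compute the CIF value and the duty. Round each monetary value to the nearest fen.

CIF = FOB price + freight + insurance
CIF = 273556.53 + 8520.00 + 384.79 = 282461.32
Import duty = 282461.32 × 23.8% = 67225.79

CIF value: CNY 282461.32; import duty: CNY 67225.79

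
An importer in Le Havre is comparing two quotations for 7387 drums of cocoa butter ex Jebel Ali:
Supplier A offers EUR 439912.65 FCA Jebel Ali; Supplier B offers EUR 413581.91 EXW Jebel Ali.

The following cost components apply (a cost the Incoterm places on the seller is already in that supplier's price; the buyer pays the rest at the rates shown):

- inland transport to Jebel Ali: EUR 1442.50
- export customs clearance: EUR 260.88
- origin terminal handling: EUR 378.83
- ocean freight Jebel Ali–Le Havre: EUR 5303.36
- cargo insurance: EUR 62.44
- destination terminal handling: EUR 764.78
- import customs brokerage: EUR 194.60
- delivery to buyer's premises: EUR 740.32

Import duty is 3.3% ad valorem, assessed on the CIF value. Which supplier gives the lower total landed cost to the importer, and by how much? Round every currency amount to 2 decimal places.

Supplier B is cheaper by EUR 25440.06

Supplier A (FCA):
CIF value = FCA price + origin terminal + freight + insurance = 439912.65 + 378.83 + 5303.36 + 62.44 = 445657.28
Import duty = 445657.28 × 3.3% = 14706.69
Buyer bears (A): 378.83 + 5303.36 + 62.44 + 764.78 + 194.60 + 740.32 = 7444.33
Landed cost (A) = invoice 439912.65 + 7444.33 + duty 14706.69 = 462063.67
Supplier B (EXW):
CIF value = EXW price + inland to port + export clearance + origin terminal + freight + insurance = 413581.91 + 1442.50 + 260.88 + 378.83 + 5303.36 + 62.44 = 421029.92
Import duty = 421029.92 × 3.3% = 13893.99
Buyer bears (B): 1442.50 + 260.88 + 378.83 + 5303.36 + 62.44 + 764.78 + 194.60 + 740.32 = 9147.71
Landed cost (B) = invoice 413581.91 + 9147.71 + duty 13893.99 = 436623.61
Difference = |462063.67 − 436623.61| = 25440.06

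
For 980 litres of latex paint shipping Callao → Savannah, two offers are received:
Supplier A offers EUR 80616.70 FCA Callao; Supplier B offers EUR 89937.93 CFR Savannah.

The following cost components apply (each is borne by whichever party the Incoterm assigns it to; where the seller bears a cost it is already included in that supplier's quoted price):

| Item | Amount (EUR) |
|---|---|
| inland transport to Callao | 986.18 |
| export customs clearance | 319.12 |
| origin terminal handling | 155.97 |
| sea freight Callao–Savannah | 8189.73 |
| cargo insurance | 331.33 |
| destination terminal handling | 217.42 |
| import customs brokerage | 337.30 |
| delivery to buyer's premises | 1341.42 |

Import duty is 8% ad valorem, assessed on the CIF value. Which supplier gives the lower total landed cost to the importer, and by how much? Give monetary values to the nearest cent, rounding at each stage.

Supplier A (FCA):
CIF value = FCA price + origin terminal + freight + insurance = 80616.70 + 155.97 + 8189.73 + 331.33 = 89293.73
Import duty = 89293.73 × 8% = 7143.50
Buyer bears (A): 155.97 + 8189.73 + 331.33 + 217.42 + 337.30 + 1341.42 = 10573.17
Landed cost (A) = invoice 80616.70 + 10573.17 + duty 7143.50 = 98333.37
Supplier B (CFR):
CIF value = CFR price + insurance = 89937.93 + 331.33 = 90269.26
Import duty = 90269.26 × 8% = 7221.54
Buyer bears (B): 331.33 + 217.42 + 337.30 + 1341.42 = 2227.47
Landed cost (B) = invoice 89937.93 + 2227.47 + duty 7221.54 = 99386.94
Difference = |98333.37 − 99386.94| = 1053.57

Supplier A is cheaper by EUR 1053.57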